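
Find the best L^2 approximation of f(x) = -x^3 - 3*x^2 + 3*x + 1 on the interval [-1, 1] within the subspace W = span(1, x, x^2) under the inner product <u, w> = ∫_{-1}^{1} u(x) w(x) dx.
g(x) = -3*x^2 + 12*x/5 + 1

The best approximation g ∈ W is the orthogonal projection of f onto W. Writing g = a_0 + a_1 x + a_2 x^2, the coefficients solve the normal equations G · a = b where
  G_{ij} = <φ_i, φ_j> and b_i = <f, φ_i>, with φ_0 = 1, φ_1 = x, φ_2 = x^2.
G =
  [2, 0, 2/3]
  [0, 2/3, 0]
  [2/3, 0, 2/5],
b = (0, 8/5, -8/15).
Solving gives a_0 = 1, a_1 = 12/5, a_2 = -3, so
  g(x) = -3*x^2 + 12*x/5 + 1.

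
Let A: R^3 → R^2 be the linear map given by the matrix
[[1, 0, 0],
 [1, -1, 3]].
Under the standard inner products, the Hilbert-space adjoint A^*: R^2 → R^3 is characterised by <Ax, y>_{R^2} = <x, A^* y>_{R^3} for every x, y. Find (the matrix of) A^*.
A^* = A^T =
[[1, 1],
 [0, -1],
 [0, 3]]

For real matrices with standard dot products, the defining identity <Ax, y> = <x, A^* y> gives (Ax)^T y = x^T (A^*) y, i.e. x^T A^T y = x^T (A^*) y. Since this holds for all x, y, we must have A^* = A^T. Therefore
A^* =
[[1, 1],
 [0, -1],
 [0, 3]].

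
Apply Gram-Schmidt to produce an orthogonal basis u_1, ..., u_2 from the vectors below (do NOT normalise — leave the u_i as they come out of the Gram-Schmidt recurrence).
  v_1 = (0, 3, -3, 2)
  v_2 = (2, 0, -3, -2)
Orthogonal basis:
  u_1 = (0, 3, -3, 2)
  u_2 = (2, -15/22, -51/22, -27/11)

Apply the Gram-Schmidt recurrence
  u_1 = v_1
  u_i = v_i − Σ_{j<i} ((v_i · u_j) / (u_j · u_j)) · u_j.

Step by step this gives:
  u_1 = (0, 3, -3, 2)
  u_2 = (2, -15/22, -51/22, -27/11)

Orthogonality check:
  u_2 · u_1 = 0 (should be 0)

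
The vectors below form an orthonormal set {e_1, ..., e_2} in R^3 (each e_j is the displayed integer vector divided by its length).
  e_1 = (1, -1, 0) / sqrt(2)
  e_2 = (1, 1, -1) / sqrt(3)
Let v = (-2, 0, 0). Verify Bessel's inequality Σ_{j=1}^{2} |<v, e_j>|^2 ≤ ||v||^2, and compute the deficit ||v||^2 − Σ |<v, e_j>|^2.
Σ |<v, e_j>|^2 = 10/3; ||v||^2 = 4; deficit = 2/3

Write each e_j = u_j / sqrt(<u_j, u_j>) where u_j is the displayed integer vector. Then <v, e_j> = <v, u_j> / sqrt(<u_j, u_j>), so |<v, e_j>|^2 = <v, u_j>^2 / <u_j, u_j>.
Coefficients: <v, e_1> = -2/sqrt(2), <v, e_2> = -2/sqrt(3).
Square and sum: Σ |<v, e_j>|^2 = 10/3.
Compute ||v||^2 = v·v = 4.
Deficit = 4 − 10/3 = 2/3 ≥ 0, confirming Bessel's inequality. (The deficit equals ||v − Σ <v,e_j> e_j||^2, the squared distance from v to span{e_j}.)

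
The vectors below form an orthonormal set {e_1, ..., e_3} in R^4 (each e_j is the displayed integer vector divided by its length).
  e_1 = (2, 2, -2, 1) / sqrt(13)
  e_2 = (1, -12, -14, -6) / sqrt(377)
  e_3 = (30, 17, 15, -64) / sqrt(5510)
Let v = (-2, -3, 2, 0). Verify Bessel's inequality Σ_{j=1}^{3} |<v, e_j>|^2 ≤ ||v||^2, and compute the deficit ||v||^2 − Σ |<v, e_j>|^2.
Σ |<v, e_j>|^2 = 3109/190; ||v||^2 = 17; deficit = 121/190

Write each e_j = u_j / sqrt(<u_j, u_j>) where u_j is the displayed integer vector. Then <v, e_j> = <v, u_j> / sqrt(<u_j, u_j>), so |<v, e_j>|^2 = <v, u_j>^2 / <u_j, u_j>.
Coefficients: <v, e_1> = -14/sqrt(13), <v, e_2> = 6/sqrt(377), <v, e_3> = -81/sqrt(5510).
Square and sum: Σ |<v, e_j>|^2 = 3109/190.
Compute ||v||^2 = v·v = 17.
Deficit = 17 − 3109/190 = 121/190 ≥ 0, confirming Bessel's inequality. (The deficit equals ||v − Σ <v,e_j> e_j||^2, the squared distance from v to span{e_j}.)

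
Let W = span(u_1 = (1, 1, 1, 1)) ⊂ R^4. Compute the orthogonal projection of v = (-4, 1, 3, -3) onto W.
proj_W(v) = (-3/4, -3/4, -3/4, -3/4)

Set up U = [u_1 | ... | u_1] ∈ R^(4×1). The projector onto W = col(U) is P = U (U^T U)^(-1) U^T.
Compute U^T U =
  [4],
and U^T v = (-3).
Solve U^T U · c = U^T v for the coefficients: c = (-3/4). The projection is proj_W(v) = U c.
Check: (v - proj_W(v)) · u_1 = 0  (should be 0).
Result: proj_W(v) = (-3/4, -3/4, -3/4, -3/4).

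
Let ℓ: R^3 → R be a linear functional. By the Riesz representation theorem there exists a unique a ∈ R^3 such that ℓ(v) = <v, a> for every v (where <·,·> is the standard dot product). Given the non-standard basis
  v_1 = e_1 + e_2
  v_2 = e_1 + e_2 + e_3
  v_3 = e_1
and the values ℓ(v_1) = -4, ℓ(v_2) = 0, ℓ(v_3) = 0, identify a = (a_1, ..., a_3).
a = (0, -4, 4)

Write a = (a_1, ..., a_3) in the standard basis. For each basis vector v_i, ℓ(v_i) = <v_i, a> is a linear equation in the a_j's. Collect the n equations into a matrix system V a = ℓ, where row i of V is v_i (expressed in the standard basis). Since V is invertible (lower-triangular with 1s on the diagonal, up to permutation), solve by back-substitution:
  V =
[[1, 1, 0],
 [1, 1, 1],
 [1, 0, 0]]
  V a = (-4, 0, 0)
Solving gives a = (0, -4, 4).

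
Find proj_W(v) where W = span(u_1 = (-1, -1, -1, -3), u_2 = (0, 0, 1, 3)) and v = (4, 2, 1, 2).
proj_W(v) = (3, 3, 7/10, 21/10)

Set up U = [u_1 | ... | u_2] ∈ R^(4×2). The projector onto W = col(U) is P = U (U^T U)^(-1) U^T.
Compute U^T U =
  [12, -10]
  [-10, 10],
and U^T v = (-13, 7).
Solve U^T U · c = U^T v for the coefficients: c = (-3, -23/10). The projection is proj_W(v) = U c.
Check: (v - proj_W(v)) · u_1 = 0  (should be 0).
Check: (v - proj_W(v)) · u_2 = 0  (should be 0).
Result: proj_W(v) = (3, 3, 7/10, 21/10).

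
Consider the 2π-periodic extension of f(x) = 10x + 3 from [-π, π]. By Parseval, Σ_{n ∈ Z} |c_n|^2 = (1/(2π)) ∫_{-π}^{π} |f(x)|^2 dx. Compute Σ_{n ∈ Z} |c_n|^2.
Σ |c_n|^2 = 100π^2/3 + 9

Expand and integrate term by term over [-π, π]:
  ∫ (10x)^2 dx = 100·(2π^3/3); ∫ 2·10·(3)·x dx = 0 (odd integrand); ∫ 3^2 dx = 9·2π.
So (1/(2π)) ∫_{-π}^{π} (10x + 3)^2 dx = 100π^2/3 + 9 = 100π^2/3 + 9.
Parseval ⇒ Σ |c_n|^2 = 100π^2/3 + 9.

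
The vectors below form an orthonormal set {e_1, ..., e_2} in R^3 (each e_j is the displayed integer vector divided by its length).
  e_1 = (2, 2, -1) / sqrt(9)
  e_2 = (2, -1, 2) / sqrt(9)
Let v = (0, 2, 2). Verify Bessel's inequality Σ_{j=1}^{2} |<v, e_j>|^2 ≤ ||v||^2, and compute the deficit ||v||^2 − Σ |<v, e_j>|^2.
Σ |<v, e_j>|^2 = 8/9; ||v||^2 = 8; deficit = 64/9

Write each e_j = u_j / sqrt(<u_j, u_j>) where u_j is the displayed integer vector. Then <v, e_j> = <v, u_j> / sqrt(<u_j, u_j>), so |<v, e_j>|^2 = <v, u_j>^2 / <u_j, u_j>.
Coefficients: <v, e_1> = 2/sqrt(9), <v, e_2> = 2/sqrt(9).
Square and sum: Σ |<v, e_j>|^2 = 8/9.
Compute ||v||^2 = v·v = 8.
Deficit = 8 − 8/9 = 64/9 ≥ 0, confirming Bessel's inequality. (The deficit equals ||v − Σ <v,e_j> e_j||^2, the squared distance from v to span{e_j}.)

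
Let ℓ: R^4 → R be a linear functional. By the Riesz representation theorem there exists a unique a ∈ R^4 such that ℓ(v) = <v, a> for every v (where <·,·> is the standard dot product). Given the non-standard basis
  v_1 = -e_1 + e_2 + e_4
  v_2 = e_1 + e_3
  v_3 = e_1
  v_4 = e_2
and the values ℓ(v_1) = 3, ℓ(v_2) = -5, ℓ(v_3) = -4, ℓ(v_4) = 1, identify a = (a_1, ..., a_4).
a = (-4, 1, -1, -2)

Write a = (a_1, ..., a_4) in the standard basis. For each basis vector v_i, ℓ(v_i) = <v_i, a> is a linear equation in the a_j's. Collect the n equations into a matrix system V a = ℓ, where row i of V is v_i (expressed in the standard basis). Since V is invertible (lower-triangular with 1s on the diagonal, up to permutation), solve by back-substitution:
  V =
[[-1, 1, 0, 1],
 [1, 0, 1, 0],
 [1, 0, 0, 0],
 [0, 1, 0, 0]]
  V a = (3, -5, -4, 1)
Solving gives a = (-4, 1, -1, -2).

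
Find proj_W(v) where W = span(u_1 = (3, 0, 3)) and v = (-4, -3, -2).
proj_W(v) = (-3, 0, -3)

Set up U = [u_1 | ... | u_1] ∈ R^(3×1). The projector onto W = col(U) is P = U (U^T U)^(-1) U^T.
Compute U^T U =
  [18],
and U^T v = (-18).
Solve U^T U · c = U^T v for the coefficients: c = (-1). The projection is proj_W(v) = U c.
Check: (v - proj_W(v)) · u_1 = 0  (should be 0).
Result: proj_W(v) = (-3, 0, -3).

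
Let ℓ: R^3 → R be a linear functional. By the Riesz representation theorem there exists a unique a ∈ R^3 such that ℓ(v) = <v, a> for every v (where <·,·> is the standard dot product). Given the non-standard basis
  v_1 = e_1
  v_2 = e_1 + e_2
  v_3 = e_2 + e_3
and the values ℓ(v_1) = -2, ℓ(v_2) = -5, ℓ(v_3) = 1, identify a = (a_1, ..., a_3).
a = (-2, -3, 4)

Write a = (a_1, ..., a_3) in the standard basis. For each basis vector v_i, ℓ(v_i) = <v_i, a> is a linear equation in the a_j's. Collect the n equations into a matrix system V a = ℓ, where row i of V is v_i (expressed in the standard basis). Since V is invertible (lower-triangular with 1s on the diagonal, up to permutation), solve by back-substitution:
  V =
[[1, 0, 0],
 [1, 1, 0],
 [0, 1, 1]]
  V a = (-2, -5, 1)
Solving gives a = (-2, -3, 4).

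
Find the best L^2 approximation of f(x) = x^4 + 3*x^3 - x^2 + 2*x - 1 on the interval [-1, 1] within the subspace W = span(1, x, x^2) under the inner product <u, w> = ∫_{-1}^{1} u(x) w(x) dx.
g(x) = -x^2/7 + 19*x/5 - 38/35

The best approximation g ∈ W is the orthogonal projection of f onto W. Writing g = a_0 + a_1 x + a_2 x^2, the coefficients solve the normal equations G · a = b where
  G_{ij} = <φ_i, φ_j> and b_i = <f, φ_i>, with φ_0 = 1, φ_1 = x, φ_2 = x^2.
G =
  [2, 0, 2/3]
  [0, 2/3, 0]
  [2/3, 0, 2/5],
b = (-34/15, 38/15, -82/105).
Solving gives a_0 = -38/35, a_1 = 19/5, a_2 = -1/7, so
  g(x) = -x^2/7 + 19*x/5 - 38/35.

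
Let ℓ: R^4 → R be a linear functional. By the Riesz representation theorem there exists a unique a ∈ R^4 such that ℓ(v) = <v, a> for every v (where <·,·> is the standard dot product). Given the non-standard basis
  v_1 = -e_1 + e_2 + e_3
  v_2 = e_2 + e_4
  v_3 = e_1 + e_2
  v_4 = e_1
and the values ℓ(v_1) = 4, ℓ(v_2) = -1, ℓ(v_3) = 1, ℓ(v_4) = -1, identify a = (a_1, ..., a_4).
a = (-1, 2, 1, -3)

Write a = (a_1, ..., a_4) in the standard basis. For each basis vector v_i, ℓ(v_i) = <v_i, a> is a linear equation in the a_j's. Collect the n equations into a matrix system V a = ℓ, where row i of V is v_i (expressed in the standard basis). Since V is invertible (lower-triangular with 1s on the diagonal, up to permutation), solve by back-substitution:
  V =
[[-1, 1, 1, 0],
 [0, 1, 0, 1],
 [1, 1, 0, 0],
 [1, 0, 0, 0]]
  V a = (4, -1, 1, -1)
Solving gives a = (-1, 2, 1, -3).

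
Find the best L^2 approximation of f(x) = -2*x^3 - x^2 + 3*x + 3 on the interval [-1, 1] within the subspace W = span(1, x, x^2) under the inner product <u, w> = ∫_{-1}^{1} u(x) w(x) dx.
g(x) = -x^2 + 9*x/5 + 3

The best approximation g ∈ W is the orthogonal projection of f onto W. Writing g = a_0 + a_1 x + a_2 x^2, the coefficients solve the normal equations G · a = b where
  G_{ij} = <φ_i, φ_j> and b_i = <f, φ_i>, with φ_0 = 1, φ_1 = x, φ_2 = x^2.
G =
  [2, 0, 2/3]
  [0, 2/3, 0]
  [2/3, 0, 2/5],
b = (16/3, 6/5, 8/5).
Solving gives a_0 = 3, a_1 = 9/5, a_2 = -1, so
  g(x) = -x^2 + 9*x/5 + 3.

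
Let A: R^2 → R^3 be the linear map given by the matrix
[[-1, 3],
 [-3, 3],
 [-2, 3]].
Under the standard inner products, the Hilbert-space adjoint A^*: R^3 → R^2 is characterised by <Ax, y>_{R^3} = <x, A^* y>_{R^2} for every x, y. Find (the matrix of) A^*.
A^* = A^T =
[[-1, -3, -2],
 [3, 3, 3]]

For real matrices with standard dot products, the defining identity <Ax, y> = <x, A^* y> gives (Ax)^T y = x^T (A^*) y, i.e. x^T A^T y = x^T (A^*) y. Since this holds for all x, y, we must have A^* = A^T. Therefore
A^* =
[[-1, -3, -2],
 [3, 3, 3]].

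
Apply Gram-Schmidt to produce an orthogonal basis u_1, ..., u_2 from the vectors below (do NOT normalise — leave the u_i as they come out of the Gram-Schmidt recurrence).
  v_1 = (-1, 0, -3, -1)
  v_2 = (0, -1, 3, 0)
Orthogonal basis:
  u_1 = (-1, 0, -3, -1)
  u_2 = (-9/11, -1, 6/11, -9/11)

Apply the Gram-Schmidt recurrence
  u_1 = v_1
  u_i = v_i − Σ_{j<i} ((v_i · u_j) / (u_j · u_j)) · u_j.

Step by step this gives:
  u_1 = (-1, 0, -3, -1)
  u_2 = (-9/11, -1, 6/11, -9/11)

Orthogonality check:
  u_2 · u_1 = 0 (should be 0)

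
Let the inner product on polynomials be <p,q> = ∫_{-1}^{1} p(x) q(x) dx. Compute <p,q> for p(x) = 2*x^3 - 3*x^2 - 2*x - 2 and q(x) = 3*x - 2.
<p,q> = 52/5

Expand the product: p(x)·q(x) = 6*x^4 - 13*x^3 - 2*x + 4.
∫_{-1}^{1} of each monomial x^k gives [2/(k+1) if k even, 0 if k odd]. Integrating term-by-term (or equivalently evaluating the antiderivative F(x) = 6*x^5/5 - 13*x^4/4 - x^2 + 4*x at the endpoints):
  F(1) − F(−1) = 19/20 − (-189/20) = 52/5.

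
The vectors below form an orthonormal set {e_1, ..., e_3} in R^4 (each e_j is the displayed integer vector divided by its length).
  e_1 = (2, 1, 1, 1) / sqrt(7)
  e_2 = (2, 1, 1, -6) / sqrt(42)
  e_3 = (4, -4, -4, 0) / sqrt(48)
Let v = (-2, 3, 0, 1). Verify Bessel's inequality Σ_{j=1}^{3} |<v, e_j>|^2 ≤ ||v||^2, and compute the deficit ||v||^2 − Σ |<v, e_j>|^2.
Σ |<v, e_j>|^2 = 19/2; ||v||^2 = 14; deficit = 9/2

Write each e_j = u_j / sqrt(<u_j, u_j>) where u_j is the displayed integer vector. Then <v, e_j> = <v, u_j> / sqrt(<u_j, u_j>), so |<v, e_j>|^2 = <v, u_j>^2 / <u_j, u_j>.
Coefficients: <v, e_1> = 0/sqrt(7), <v, e_2> = -7/sqrt(42), <v, e_3> = -20/sqrt(48).
Square and sum: Σ |<v, e_j>|^2 = 19/2.
Compute ||v||^2 = v·v = 14.
Deficit = 14 − 19/2 = 9/2 ≥ 0, confirming Bessel's inequality. (The deficit equals ||v − Σ <v,e_j> e_j||^2, the squared distance from v to span{e_j}.)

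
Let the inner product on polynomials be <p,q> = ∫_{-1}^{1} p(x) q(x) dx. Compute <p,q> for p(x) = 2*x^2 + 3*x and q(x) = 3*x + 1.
<p,q> = 22/3

Expand the product: p(x)·q(x) = 6*x^3 + 11*x^2 + 3*x.
∫_{-1}^{1} of each monomial x^k gives [2/(k+1) if k even, 0 if k odd]. Integrating term-by-term (or equivalently evaluating the antiderivative F(x) = 3*x^4/2 + 11*x^3/3 + 3*x^2/2 at the endpoints):
  F(1) − F(−1) = 20/3 − (-2/3) = 22/3.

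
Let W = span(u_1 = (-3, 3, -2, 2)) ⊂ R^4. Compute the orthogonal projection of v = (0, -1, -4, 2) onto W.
proj_W(v) = (-27/26, 27/26, -9/13, 9/13)

Set up U = [u_1 | ... | u_1] ∈ R^(4×1). The projector onto W = col(U) is P = U (U^T U)^(-1) U^T.
Compute U^T U =
  [26],
and U^T v = (9).
Solve U^T U · c = U^T v for the coefficients: c = (9/26). The projection is proj_W(v) = U c.
Check: (v - proj_W(v)) · u_1 = 0  (should be 0).
Result: proj_W(v) = (-27/26, 27/26, -9/13, 9/13).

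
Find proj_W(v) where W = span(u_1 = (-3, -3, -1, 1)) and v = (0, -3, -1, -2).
proj_W(v) = (-6/5, -6/5, -2/5, 2/5)

Set up U = [u_1 | ... | u_1] ∈ R^(4×1). The projector onto W = col(U) is P = U (U^T U)^(-1) U^T.
Compute U^T U =
  [20],
and U^T v = (8).
Solve U^T U · c = U^T v for the coefficients: c = (2/5). The projection is proj_W(v) = U c.
Check: (v - proj_W(v)) · u_1 = 0  (should be 0).
Result: proj_W(v) = (-6/5, -6/5, -2/5, 2/5).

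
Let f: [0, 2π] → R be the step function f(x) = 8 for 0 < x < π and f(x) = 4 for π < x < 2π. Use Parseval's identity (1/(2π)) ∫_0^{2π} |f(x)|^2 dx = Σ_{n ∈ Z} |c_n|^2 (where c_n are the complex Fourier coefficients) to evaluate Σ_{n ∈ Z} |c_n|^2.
Σ |c_n|^2 = 40

Parseval equates the L^2 energy of f (normalised by 1/(2π)) with the ℓ^2 sum of its Fourier coefficients: (1/(2π)) ∫_0^{2π} |f|^2 = Σ |c_n|^2.
Compute the left side: (1/(2π)) [∫_0^π 8^2 dx + ∫_π^{2π} 4^2 dx] = (1/(2π)) · (64π + 16π) = (64 + 16)/2 = 40.
So Σ_{n ∈ Z} |c_n|^2 = 40.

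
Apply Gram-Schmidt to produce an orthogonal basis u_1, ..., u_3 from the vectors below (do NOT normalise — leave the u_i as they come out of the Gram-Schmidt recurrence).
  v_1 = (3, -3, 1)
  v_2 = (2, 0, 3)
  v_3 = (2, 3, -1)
Orthogonal basis:
  u_1 = (3, -3, 1)
  u_2 = (11/19, 27/19, 48/19)
  u_3 = (405/166, 315/166, -135/83)

Apply the Gram-Schmidt recurrence
  u_1 = v_1
  u_i = v_i − Σ_{j<i} ((v_i · u_j) / (u_j · u_j)) · u_j.

Step by step this gives:
  u_1 = (3, -3, 1)
  u_2 = (11/19, 27/19, 48/19)
  u_3 = (405/166, 315/166, -135/83)

Orthogonality check:
  u_2 · u_1 = 0 (should be 0)
  u_3 · u_1 = 0 (should be 0)
  u_3 · u_2 = 0 (should be 0)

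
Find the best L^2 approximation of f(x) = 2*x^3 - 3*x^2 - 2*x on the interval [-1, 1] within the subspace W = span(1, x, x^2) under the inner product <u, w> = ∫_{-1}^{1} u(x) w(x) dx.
g(x) = -3*x^2 - 4*x/5

The best approximation g ∈ W is the orthogonal projection of f onto W. Writing g = a_0 + a_1 x + a_2 x^2, the coefficients solve the normal equations G · a = b where
  G_{ij} = <φ_i, φ_j> and b_i = <f, φ_i>, with φ_0 = 1, φ_1 = x, φ_2 = x^2.
G =
  [2, 0, 2/3]
  [0, 2/3, 0]
  [2/3, 0, 2/5],
b = (-2, -8/15, -6/5).
Solving gives a_0 = 0, a_1 = -4/5, a_2 = -3, so
  g(x) = -3*x^2 - 4*x/5.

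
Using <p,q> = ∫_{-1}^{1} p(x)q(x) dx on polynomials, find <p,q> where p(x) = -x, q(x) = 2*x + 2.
<p,q> = -4/3

Expand the product: p(x)·q(x) = -2*x^2 - 2*x.
∫_{-1}^{1} of each monomial x^k gives [2/(k+1) if k even, 0 if k odd]. Integrating term-by-term (or equivalently evaluating the antiderivative F(x) = -2*x^3/3 - x^2 at the endpoints):
  F(1) − F(−1) = -5/3 − (-1/3) = -4/3.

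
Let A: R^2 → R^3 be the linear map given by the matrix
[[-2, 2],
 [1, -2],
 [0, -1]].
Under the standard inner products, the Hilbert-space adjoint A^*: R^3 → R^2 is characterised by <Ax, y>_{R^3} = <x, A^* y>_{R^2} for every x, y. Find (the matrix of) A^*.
A^* = A^T =
[[-2, 1, 0],
 [2, -2, -1]]

For real matrices with standard dot products, the defining identity <Ax, y> = <x, A^* y> gives (Ax)^T y = x^T (A^*) y, i.e. x^T A^T y = x^T (A^*) y. Since this holds for all x, y, we must have A^* = A^T. Therefore
A^* =
[[-2, 1, 0],
 [2, -2, -1]].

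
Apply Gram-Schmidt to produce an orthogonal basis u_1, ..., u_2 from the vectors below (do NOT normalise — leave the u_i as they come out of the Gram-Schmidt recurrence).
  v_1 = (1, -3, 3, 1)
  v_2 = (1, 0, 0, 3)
Orthogonal basis:
  u_1 = (1, -3, 3, 1)
  u_2 = (4/5, 3/5, -3/5, 14/5)

Apply the Gram-Schmidt recurrence
  u_1 = v_1
  u_i = v_i − Σ_{j<i} ((v_i · u_j) / (u_j · u_j)) · u_j.

Step by step this gives:
  u_1 = (1, -3, 3, 1)
  u_2 = (4/5, 3/5, -3/5, 14/5)

Orthogonality check:
  u_2 · u_1 = 0 (should be 0)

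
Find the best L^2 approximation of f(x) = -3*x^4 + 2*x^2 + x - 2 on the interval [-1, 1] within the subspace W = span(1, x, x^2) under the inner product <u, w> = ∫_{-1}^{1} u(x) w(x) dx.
g(x) = -4*x^2/7 + x - 61/35

The best approximation g ∈ W is the orthogonal projection of f onto W. Writing g = a_0 + a_1 x + a_2 x^2, the coefficients solve the normal equations G · a = b where
  G_{ij} = <φ_i, φ_j> and b_i = <f, φ_i>, with φ_0 = 1, φ_1 = x, φ_2 = x^2.
G =
  [2, 0, 2/3]
  [0, 2/3, 0]
  [2/3, 0, 2/5],
b = (-58/15, 2/3, -146/105).
Solving gives a_0 = -61/35, a_1 = 1, a_2 = -4/7, so
  g(x) = -4*x^2/7 + x - 61/35.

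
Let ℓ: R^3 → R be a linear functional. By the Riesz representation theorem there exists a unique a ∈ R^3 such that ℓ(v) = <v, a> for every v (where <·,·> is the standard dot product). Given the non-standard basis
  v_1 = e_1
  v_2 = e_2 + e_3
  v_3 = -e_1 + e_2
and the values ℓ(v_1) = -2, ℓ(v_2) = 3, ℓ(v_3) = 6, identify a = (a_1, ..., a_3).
a = (-2, 4, -1)

Write a = (a_1, ..., a_3) in the standard basis. For each basis vector v_i, ℓ(v_i) = <v_i, a> is a linear equation in the a_j's. Collect the n equations into a matrix system V a = ℓ, where row i of V is v_i (expressed in the standard basis). Since V is invertible (lower-triangular with 1s on the diagonal, up to permutation), solve by back-substitution:
  V =
[[1, 0, 0],
 [0, 1, 1],
 [-1, 1, 0]]
  V a = (-2, 3, 6)
Solving gives a = (-2, 4, -1).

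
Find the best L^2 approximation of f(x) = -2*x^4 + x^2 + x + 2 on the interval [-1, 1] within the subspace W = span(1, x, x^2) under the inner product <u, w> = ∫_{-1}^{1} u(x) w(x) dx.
g(x) = -5*x^2/7 + x + 76/35

The best approximation g ∈ W is the orthogonal projection of f onto W. Writing g = a_0 + a_1 x + a_2 x^2, the coefficients solve the normal equations G · a = b where
  G_{ij} = <φ_i, φ_j> and b_i = <f, φ_i>, with φ_0 = 1, φ_1 = x, φ_2 = x^2.
G =
  [2, 0, 2/3]
  [0, 2/3, 0]
  [2/3, 0, 2/5],
b = (58/15, 2/3, 122/105).
Solving gives a_0 = 76/35, a_1 = 1, a_2 = -5/7, so
  g(x) = -5*x^2/7 + x + 76/35.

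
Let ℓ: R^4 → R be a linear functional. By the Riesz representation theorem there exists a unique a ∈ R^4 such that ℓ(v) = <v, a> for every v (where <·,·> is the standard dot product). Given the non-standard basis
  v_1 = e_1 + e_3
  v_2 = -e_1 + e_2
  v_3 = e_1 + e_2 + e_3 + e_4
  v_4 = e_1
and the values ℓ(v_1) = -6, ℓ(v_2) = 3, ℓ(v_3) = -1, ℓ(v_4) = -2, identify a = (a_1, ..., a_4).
a = (-2, 1, -4, 4)

Write a = (a_1, ..., a_4) in the standard basis. For each basis vector v_i, ℓ(v_i) = <v_i, a> is a linear equation in the a_j's. Collect the n equations into a matrix system V a = ℓ, where row i of V is v_i (expressed in the standard basis). Since V is invertible (lower-triangular with 1s on the diagonal, up to permutation), solve by back-substitution:
  V =
[[1, 0, 1, 0],
 [-1, 1, 0, 0],
 [1, 1, 1, 1],
 [1, 0, 0, 0]]
  V a = (-6, 3, -1, -2)
Solving gives a = (-2, 1, -4, 4).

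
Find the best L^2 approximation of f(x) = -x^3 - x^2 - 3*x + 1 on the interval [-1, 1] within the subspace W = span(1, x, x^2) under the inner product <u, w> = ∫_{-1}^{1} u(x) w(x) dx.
g(x) = -x^2 - 18*x/5 + 1

The best approximation g ∈ W is the orthogonal projection of f onto W. Writing g = a_0 + a_1 x + a_2 x^2, the coefficients solve the normal equations G · a = b where
  G_{ij} = <φ_i, φ_j> and b_i = <f, φ_i>, with φ_0 = 1, φ_1 = x, φ_2 = x^2.
G =
  [2, 0, 2/3]
  [0, 2/3, 0]
  [2/3, 0, 2/5],
b = (4/3, -12/5, 4/15).
Solving gives a_0 = 1, a_1 = -18/5, a_2 = -1, so
  g(x) = -x^2 - 18*x/5 + 1.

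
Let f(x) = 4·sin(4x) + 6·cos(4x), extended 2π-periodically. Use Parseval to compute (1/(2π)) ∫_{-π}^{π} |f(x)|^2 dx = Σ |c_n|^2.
Σ |c_n|^2 = 26

Expand |f|^2 and use orthogonality of {sin(nx), cos(mx)} on [-π, π]:
  ∫_{-π}^{π} sin(nx)^2 dx = π, ∫ cos(mx)^2 dx = π, and cross terms integrate to 0.
So ∫_{-π}^{π} f(x)^2 dx = 4^2 · π + 6^2 · π = (16 + 36)π.
Divide by 2π: (16 + 36)/2 = 26.
By Parseval, this equals Σ |c_n|^2.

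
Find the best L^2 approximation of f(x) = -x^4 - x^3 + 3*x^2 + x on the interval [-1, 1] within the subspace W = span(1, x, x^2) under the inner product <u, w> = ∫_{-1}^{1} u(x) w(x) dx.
g(x) = 15*x^2/7 + 2*x/5 + 3/35

The best approximation g ∈ W is the orthogonal projection of f onto W. Writing g = a_0 + a_1 x + a_2 x^2, the coefficients solve the normal equations G · a = b where
  G_{ij} = <φ_i, φ_j> and b_i = <f, φ_i>, with φ_0 = 1, φ_1 = x, φ_2 = x^2.
G =
  [2, 0, 2/3]
  [0, 2/3, 0]
  [2/3, 0, 2/5],
b = (8/5, 4/15, 32/35).
Solving gives a_0 = 3/35, a_1 = 2/5, a_2 = 15/7, so
  g(x) = 15*x^2/7 + 2*x/5 + 3/35.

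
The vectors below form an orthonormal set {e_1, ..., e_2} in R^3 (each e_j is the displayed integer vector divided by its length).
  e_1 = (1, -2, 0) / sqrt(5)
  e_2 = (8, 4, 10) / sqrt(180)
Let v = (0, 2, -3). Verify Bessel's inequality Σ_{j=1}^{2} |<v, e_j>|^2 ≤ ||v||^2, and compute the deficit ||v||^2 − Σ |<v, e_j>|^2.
Σ |<v, e_j>|^2 = 53/9; ||v||^2 = 13; deficit = 64/9

Write each e_j = u_j / sqrt(<u_j, u_j>) where u_j is the displayed integer vector. Then <v, e_j> = <v, u_j> / sqrt(<u_j, u_j>), so |<v, e_j>|^2 = <v, u_j>^2 / <u_j, u_j>.
Coefficients: <v, e_1> = -4/sqrt(5), <v, e_2> = -22/sqrt(180).
Square and sum: Σ |<v, e_j>|^2 = 53/9.
Compute ||v||^2 = v·v = 13.
Deficit = 13 − 53/9 = 64/9 ≥ 0, confirming Bessel's inequality. (The deficit equals ||v − Σ <v,e_j> e_j||^2, the squared distance from v to span{e_j}.)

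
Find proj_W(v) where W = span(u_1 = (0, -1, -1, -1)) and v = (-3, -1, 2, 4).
proj_W(v) = (0, 5/3, 5/3, 5/3)

Set up U = [u_1 | ... | u_1] ∈ R^(4×1). The projector onto W = col(U) is P = U (U^T U)^(-1) U^T.
Compute U^T U =
  [3],
and U^T v = (-5).
Solve U^T U · c = U^T v for the coefficients: c = (-5/3). The projection is proj_W(v) = U c.
Check: (v - proj_W(v)) · u_1 = 0  (should be 0).
Result: proj_W(v) = (0, 5/3, 5/3, 5/3).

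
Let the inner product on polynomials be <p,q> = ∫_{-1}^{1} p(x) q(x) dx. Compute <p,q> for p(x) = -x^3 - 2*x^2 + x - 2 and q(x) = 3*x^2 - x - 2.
<p,q> = 4

Expand the product: p(x)·q(x) = -3*x^5 - 5*x^4 + 7*x^3 - 3*x^2 + 4.
∫_{-1}^{1} of each monomial x^k gives [2/(k+1) if k even, 0 if k odd]. Integrating term-by-term (or equivalently evaluating the antiderivative F(x) = -x^6/2 - x^5 + 7*x^4/4 - x^3 + 4*x at the endpoints):
  F(1) − F(−1) = 13/4 − (-3/4) = 4.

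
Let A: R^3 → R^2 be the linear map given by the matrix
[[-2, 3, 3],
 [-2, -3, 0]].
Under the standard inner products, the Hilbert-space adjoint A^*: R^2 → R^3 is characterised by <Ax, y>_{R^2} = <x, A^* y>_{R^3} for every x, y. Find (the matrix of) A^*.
A^* = A^T =
[[-2, -2],
 [3, -3],
 [3, 0]]

For real matrices with standard dot products, the defining identity <Ax, y> = <x, A^* y> gives (Ax)^T y = x^T (A^*) y, i.e. x^T A^T y = x^T (A^*) y. Since this holds for all x, y, we must have A^* = A^T. Therefore
A^* =
[[-2, -2],
 [3, -3],
 [3, 0]].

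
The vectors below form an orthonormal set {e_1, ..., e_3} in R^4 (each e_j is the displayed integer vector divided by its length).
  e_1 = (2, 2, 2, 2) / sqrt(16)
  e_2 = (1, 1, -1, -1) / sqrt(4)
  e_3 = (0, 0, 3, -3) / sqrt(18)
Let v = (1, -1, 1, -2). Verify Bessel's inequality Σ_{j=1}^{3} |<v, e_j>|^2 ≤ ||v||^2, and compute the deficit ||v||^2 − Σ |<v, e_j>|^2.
Σ |<v, e_j>|^2 = 5; ||v||^2 = 7; deficit = 2

Write each e_j = u_j / sqrt(<u_j, u_j>) where u_j is the displayed integer vector. Then <v, e_j> = <v, u_j> / sqrt(<u_j, u_j>), so |<v, e_j>|^2 = <v, u_j>^2 / <u_j, u_j>.
Coefficients: <v, e_1> = -2/sqrt(16), <v, e_2> = 1/sqrt(4), <v, e_3> = 9/sqrt(18).
Square and sum: Σ |<v, e_j>|^2 = 5.
Compute ||v||^2 = v·v = 7.
Deficit = 7 − 5 = 2 ≥ 0, confirming Bessel's inequality. (The deficit equals ||v − Σ <v,e_j> e_j||^2, the squared distance from v to span{e_j}.)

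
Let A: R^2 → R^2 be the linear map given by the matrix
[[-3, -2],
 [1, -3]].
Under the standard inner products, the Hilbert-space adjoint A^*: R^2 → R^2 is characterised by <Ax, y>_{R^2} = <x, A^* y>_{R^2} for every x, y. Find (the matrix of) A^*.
A^* = A^T =
[[-3, 1],
 [-2, -3]]

For real matrices with standard dot products, the defining identity <Ax, y> = <x, A^* y> gives (Ax)^T y = x^T (A^*) y, i.e. x^T A^T y = x^T (A^*) y. Since this holds for all x, y, we must have A^* = A^T. Therefore
A^* =
[[-3, 1],
 [-2, -3]].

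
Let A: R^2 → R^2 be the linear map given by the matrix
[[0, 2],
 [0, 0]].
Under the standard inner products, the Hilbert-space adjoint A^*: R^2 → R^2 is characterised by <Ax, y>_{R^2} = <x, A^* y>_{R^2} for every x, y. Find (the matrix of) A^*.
A^* = A^T =
[[0, 0],
 [2, 0]]

For real matrices with standard dot products, the defining identity <Ax, y> = <x, A^* y> gives (Ax)^T y = x^T (A^*) y, i.e. x^T A^T y = x^T (A^*) y. Since this holds for all x, y, we must have A^* = A^T. Therefore
A^* =
[[0, 0],
 [2, 0]].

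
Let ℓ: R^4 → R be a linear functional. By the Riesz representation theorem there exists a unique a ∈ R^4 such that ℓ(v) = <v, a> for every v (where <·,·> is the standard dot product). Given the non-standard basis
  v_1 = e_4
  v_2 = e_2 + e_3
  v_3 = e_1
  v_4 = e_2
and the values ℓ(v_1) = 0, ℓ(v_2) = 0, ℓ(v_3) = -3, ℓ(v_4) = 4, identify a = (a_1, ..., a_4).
a = (-3, 4, -4, 0)

Write a = (a_1, ..., a_4) in the standard basis. For each basis vector v_i, ℓ(v_i) = <v_i, a> is a linear equation in the a_j's. Collect the n equations into a matrix system V a = ℓ, where row i of V is v_i (expressed in the standard basis). Since V is invertible (lower-triangular with 1s on the diagonal, up to permutation), solve by back-substitution:
  V =
[[0, 0, 0, 1],
 [0, 1, 1, 0],
 [1, 0, 0, 0],
 [0, 1, 0, 0]]
  V a = (0, 0, -3, 4)
Solving gives a = (-3, 4, -4, 0).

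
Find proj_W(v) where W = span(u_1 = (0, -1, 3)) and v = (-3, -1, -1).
proj_W(v) = (0, 1/5, -3/5)

Set up U = [u_1 | ... | u_1] ∈ R^(3×1). The projector onto W = col(U) is P = U (U^T U)^(-1) U^T.
Compute U^T U =
  [10],
and U^T v = (-2).
Solve U^T U · c = U^T v for the coefficients: c = (-1/5). The projection is proj_W(v) = U c.
Check: (v - proj_W(v)) · u_1 = 0  (should be 0).
Result: proj_W(v) = (0, 1/5, -3/5).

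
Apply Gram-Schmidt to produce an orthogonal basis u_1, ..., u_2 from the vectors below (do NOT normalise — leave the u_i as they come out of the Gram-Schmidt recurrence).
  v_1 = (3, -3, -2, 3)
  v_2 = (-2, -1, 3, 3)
Orthogonal basis:
  u_1 = (3, -3, -2, 3)
  u_2 = (-2, -1, 3, 3)

Apply the Gram-Schmidt recurrence
  u_1 = v_1
  u_i = v_i − Σ_{j<i} ((v_i · u_j) / (u_j · u_j)) · u_j.

Step by step this gives:
  u_1 = (3, -3, -2, 3)
  u_2 = (-2, -1, 3, 3)

Orthogonality check:
  u_2 · u_1 = 0 (should be 0)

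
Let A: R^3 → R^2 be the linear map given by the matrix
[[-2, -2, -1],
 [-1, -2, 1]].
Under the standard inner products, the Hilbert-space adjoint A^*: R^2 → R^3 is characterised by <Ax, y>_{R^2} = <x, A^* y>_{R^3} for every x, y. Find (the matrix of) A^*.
A^* = A^T =
[[-2, -1],
 [-2, -2],
 [-1, 1]]

For real matrices with standard dot products, the defining identity <Ax, y> = <x, A^* y> gives (Ax)^T y = x^T (A^*) y, i.e. x^T A^T y = x^T (A^*) y. Since this holds for all x, y, we must have A^* = A^T. Therefore
A^* =
[[-2, -1],
 [-2, -2],
 [-1, 1]].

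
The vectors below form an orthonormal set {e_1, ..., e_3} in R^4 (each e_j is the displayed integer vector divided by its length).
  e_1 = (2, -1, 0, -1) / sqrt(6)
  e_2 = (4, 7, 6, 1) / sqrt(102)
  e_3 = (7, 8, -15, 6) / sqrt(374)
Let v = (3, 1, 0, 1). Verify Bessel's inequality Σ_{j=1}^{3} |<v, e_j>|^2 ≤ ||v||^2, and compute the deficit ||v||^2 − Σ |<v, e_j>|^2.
Σ |<v, e_j>|^2 = 217/22; ||v||^2 = 11; deficit = 25/22

Write each e_j = u_j / sqrt(<u_j, u_j>) where u_j is the displayed integer vector. Then <v, e_j> = <v, u_j> / sqrt(<u_j, u_j>), so |<v, e_j>|^2 = <v, u_j>^2 / <u_j, u_j>.
Coefficients: <v, e_1> = 4/sqrt(6), <v, e_2> = 20/sqrt(102), <v, e_3> = 35/sqrt(374).
Square and sum: Σ |<v, e_j>|^2 = 217/22.
Compute ||v||^2 = v·v = 11.
Deficit = 11 − 217/22 = 25/22 ≥ 0, confirming Bessel's inequality. (The deficit equals ||v − Σ <v,e_j> e_j||^2, the squared distance from v to span{e_j}.)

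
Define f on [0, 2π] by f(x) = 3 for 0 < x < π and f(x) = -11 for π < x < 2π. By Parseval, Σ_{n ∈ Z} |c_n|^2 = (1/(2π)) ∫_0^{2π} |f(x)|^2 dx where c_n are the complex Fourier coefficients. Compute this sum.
Σ |c_n|^2 = 65

Parseval equates the L^2 energy of f (normalised by 1/(2π)) with the ℓ^2 sum of its Fourier coefficients: (1/(2π)) ∫_0^{2π} |f|^2 = Σ |c_n|^2.
Compute the left side: (1/(2π)) [∫_0^π 3^2 dx + ∫_π^{2π} (-11)^2 dx] = (1/(2π)) · (9π + 121π) = (9 + 121)/2 = 65.
So Σ_{n ∈ Z} |c_n|^2 = 65.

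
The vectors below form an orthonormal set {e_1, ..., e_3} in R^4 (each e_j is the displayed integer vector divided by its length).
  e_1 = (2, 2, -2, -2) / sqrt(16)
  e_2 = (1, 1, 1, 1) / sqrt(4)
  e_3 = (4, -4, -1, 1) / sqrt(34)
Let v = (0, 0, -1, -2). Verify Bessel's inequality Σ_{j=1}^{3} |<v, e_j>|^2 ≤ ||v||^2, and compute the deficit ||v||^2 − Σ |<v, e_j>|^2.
Σ |<v, e_j>|^2 = 77/17; ||v||^2 = 5; deficit = 8/17

Write each e_j = u_j / sqrt(<u_j, u_j>) where u_j is the displayed integer vector. Then <v, e_j> = <v, u_j> / sqrt(<u_j, u_j>), so |<v, e_j>|^2 = <v, u_j>^2 / <u_j, u_j>.
Coefficients: <v, e_1> = 6/sqrt(16), <v, e_2> = -3/sqrt(4), <v, e_3> = -1/sqrt(34).
Square and sum: Σ |<v, e_j>|^2 = 77/17.
Compute ||v||^2 = v·v = 5.
Deficit = 5 − 77/17 = 8/17 ≥ 0, confirming Bessel's inequality. (The deficit equals ||v − Σ <v,e_j> e_j||^2, the squared distance from v to span{e_j}.)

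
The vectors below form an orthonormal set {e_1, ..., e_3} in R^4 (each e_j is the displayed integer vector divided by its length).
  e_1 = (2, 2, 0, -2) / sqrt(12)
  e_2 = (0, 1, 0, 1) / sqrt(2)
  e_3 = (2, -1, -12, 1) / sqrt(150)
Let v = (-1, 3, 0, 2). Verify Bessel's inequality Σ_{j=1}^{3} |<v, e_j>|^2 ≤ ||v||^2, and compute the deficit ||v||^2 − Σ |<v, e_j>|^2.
Σ |<v, e_j>|^2 = 314/25; ||v||^2 = 14; deficit = 36/25

Write each e_j = u_j / sqrt(<u_j, u_j>) where u_j is the displayed integer vector. Then <v, e_j> = <v, u_j> / sqrt(<u_j, u_j>), so |<v, e_j>|^2 = <v, u_j>^2 / <u_j, u_j>.
Coefficients: <v, e_1> = 0/sqrt(12), <v, e_2> = 5/sqrt(2), <v, e_3> = -3/sqrt(150).
Square and sum: Σ |<v, e_j>|^2 = 314/25.
Compute ||v||^2 = v·v = 14.
Deficit = 14 − 314/25 = 36/25 ≥ 0, confirming Bessel's inequality. (The deficit equals ||v − Σ <v,e_j> e_j||^2, the squared distance from v to span{e_j}.)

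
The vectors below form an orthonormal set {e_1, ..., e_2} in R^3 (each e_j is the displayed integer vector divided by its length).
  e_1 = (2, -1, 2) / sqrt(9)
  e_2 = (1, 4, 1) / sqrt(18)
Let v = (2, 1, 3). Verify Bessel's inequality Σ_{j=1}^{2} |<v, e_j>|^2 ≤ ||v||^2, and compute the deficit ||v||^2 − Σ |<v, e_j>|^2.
Σ |<v, e_j>|^2 = 27/2; ||v||^2 = 14; deficit = 1/2

Write each e_j = u_j / sqrt(<u_j, u_j>) where u_j is the displayed integer vector. Then <v, e_j> = <v, u_j> / sqrt(<u_j, u_j>), so |<v, e_j>|^2 = <v, u_j>^2 / <u_j, u_j>.
Coefficients: <v, e_1> = 9/sqrt(9), <v, e_2> = 9/sqrt(18).
Square and sum: Σ |<v, e_j>|^2 = 27/2.
Compute ||v||^2 = v·v = 14.
Deficit = 14 − 27/2 = 1/2 ≥ 0, confirming Bessel's inequality. (The deficit equals ||v − Σ <v,e_j> e_j||^2, the squared distance from v to span{e_j}.)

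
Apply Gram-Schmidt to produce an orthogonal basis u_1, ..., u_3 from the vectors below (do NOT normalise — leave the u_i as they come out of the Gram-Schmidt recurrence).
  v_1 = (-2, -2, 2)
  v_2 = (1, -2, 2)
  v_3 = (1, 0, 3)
Orthogonal basis:
  u_1 = (-2, -2, 2)
  u_2 = (2, -1, 1)
  u_3 = (0, 3/2, 3/2)

Apply the Gram-Schmidt recurrence
  u_1 = v_1
  u_i = v_i − Σ_{j<i} ((v_i · u_j) / (u_j · u_j)) · u_j.

Step by step this gives:
  u_1 = (-2, -2, 2)
  u_2 = (2, -1, 1)
  u_3 = (0, 3/2, 3/2)

Orthogonality check:
  u_2 · u_1 = 0 (should be 0)
  u_3 · u_1 = 0 (should be 0)
  u_3 · u_2 = 0 (should be 0)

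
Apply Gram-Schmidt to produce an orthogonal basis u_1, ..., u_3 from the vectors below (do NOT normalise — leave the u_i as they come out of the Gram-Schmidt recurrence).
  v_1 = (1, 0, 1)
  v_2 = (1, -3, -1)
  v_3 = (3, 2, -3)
Orthogonal basis:
  u_1 = (1, 0, 1)
  u_2 = (1, -3, -1)
  u_3 = (3, 2, -3)

Apply the Gram-Schmidt recurrence
  u_1 = v_1
  u_i = v_i − Σ_{j<i} ((v_i · u_j) / (u_j · u_j)) · u_j.

Step by step this gives:
  u_1 = (1, 0, 1)
  u_2 = (1, -3, -1)
  u_3 = (3, 2, -3)

Orthogonality check:
  u_2 · u_1 = 0 (should be 0)
  u_3 · u_1 = 0 (should be 0)
  u_3 · u_2 = 0 (should be 0)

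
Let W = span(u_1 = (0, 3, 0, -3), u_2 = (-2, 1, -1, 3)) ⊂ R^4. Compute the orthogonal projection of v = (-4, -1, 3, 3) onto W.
proj_W(v) = (-18/13, -8/13, -9/13, 44/13)

Set up U = [u_1 | ... | u_2] ∈ R^(4×2). The projector onto W = col(U) is P = U (U^T U)^(-1) U^T.
Compute U^T U =
  [18, -6]
  [-6, 15],
and U^T v = (-12, 13).
Solve U^T U · c = U^T v for the coefficients: c = (-17/39, 9/13). The projection is proj_W(v) = U c.
Check: (v - proj_W(v)) · u_1 = 0  (should be 0).
Check: (v - proj_W(v)) · u_2 = 0  (should be 0).
Result: proj_W(v) = (-18/13, -8/13, -9/13, 44/13).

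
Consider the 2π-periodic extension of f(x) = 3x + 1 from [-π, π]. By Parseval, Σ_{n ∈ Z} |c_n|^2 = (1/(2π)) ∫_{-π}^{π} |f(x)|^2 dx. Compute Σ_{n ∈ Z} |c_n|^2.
Σ |c_n|^2 = 3π^2 + 1

Expand and integrate term by term over [-π, π]:
  ∫ (3x)^2 dx = 9·(2π^3/3); ∫ 2·3·(1)·x dx = 0 (odd integrand); ∫ 1^2 dx = 1·2π.
So (1/(2π)) ∫_{-π}^{π} (3x + 1)^2 dx = 9π^2/3 + 1 = 3π^2 + 1.
Parseval ⇒ Σ |c_n|^2 = 3π^2 + 1.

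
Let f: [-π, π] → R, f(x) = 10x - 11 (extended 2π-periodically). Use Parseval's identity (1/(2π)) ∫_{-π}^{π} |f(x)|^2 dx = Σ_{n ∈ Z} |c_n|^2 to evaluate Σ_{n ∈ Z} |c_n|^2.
Σ |c_n|^2 = 100π^2/3 + 121

Expand and integrate term by term over [-π, π]:
  ∫ (10x)^2 dx = 100·(2π^3/3); ∫ 2·10·(-11)·x dx = 0 (odd integrand); ∫ (-11)^2 dx = 121·2π.
So (1/(2π)) ∫_{-π}^{π} (10x - 11)^2 dx = 100π^2/3 + 121 = 100π^2/3 + 121.
Parseval ⇒ Σ |c_n|^2 = 100π^2/3 + 121.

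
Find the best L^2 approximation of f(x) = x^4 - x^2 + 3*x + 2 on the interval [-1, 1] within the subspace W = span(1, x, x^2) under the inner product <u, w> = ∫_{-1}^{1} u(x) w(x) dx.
g(x) = -x^2/7 + 3*x + 67/35

The best approximation g ∈ W is the orthogonal projection of f onto W. Writing g = a_0 + a_1 x + a_2 x^2, the coefficients solve the normal equations G · a = b where
  G_{ij} = <φ_i, φ_j> and b_i = <f, φ_i>, with φ_0 = 1, φ_1 = x, φ_2 = x^2.
G =
  [2, 0, 2/3]
  [0, 2/3, 0]
  [2/3, 0, 2/5],
b = (56/15, 2, 128/105).
Solving gives a_0 = 67/35, a_1 = 3, a_2 = -1/7, so
  g(x) = -x^2/7 + 3*x + 67/35.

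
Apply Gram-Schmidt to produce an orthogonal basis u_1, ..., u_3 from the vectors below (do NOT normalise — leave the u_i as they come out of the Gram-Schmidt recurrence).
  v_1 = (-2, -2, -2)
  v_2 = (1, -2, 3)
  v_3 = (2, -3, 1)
Orthogonal basis:
  u_1 = (-2, -2, -2)
  u_2 = (1/3, -8/3, 7/3)
  u_3 = (65/38, -13/19, -39/38)

Apply the Gram-Schmidt recurrence
  u_1 = v_1
  u_i = v_i − Σ_{j<i} ((v_i · u_j) / (u_j · u_j)) · u_j.

Step by step this gives:
  u_1 = (-2, -2, -2)
  u_2 = (1/3, -8/3, 7/3)
  u_3 = (65/38, -13/19, -39/38)

Orthogonality check:
  u_2 · u_1 = 0 (should be 0)
  u_3 · u_1 = 0 (should be 0)
  u_3 · u_2 = 0 (should be 0)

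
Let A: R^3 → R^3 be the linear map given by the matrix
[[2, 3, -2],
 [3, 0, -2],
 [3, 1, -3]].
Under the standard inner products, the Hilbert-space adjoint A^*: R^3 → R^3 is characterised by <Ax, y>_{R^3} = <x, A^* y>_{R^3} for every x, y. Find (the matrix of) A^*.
A^* = A^T =
[[2, 3, 3],
 [3, 0, 1],
 [-2, -2, -3]]

For real matrices with standard dot products, the defining identity <Ax, y> = <x, A^* y> gives (Ax)^T y = x^T (A^*) y, i.e. x^T A^T y = x^T (A^*) y. Since this holds for all x, y, we must have A^* = A^T. Therefore
A^* =
[[2, 3, 3],
 [3, 0, 1],
 [-2, -2, -3]].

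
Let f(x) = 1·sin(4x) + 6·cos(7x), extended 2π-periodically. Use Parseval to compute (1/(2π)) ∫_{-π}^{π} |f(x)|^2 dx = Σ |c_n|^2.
Σ |c_n|^2 = 37/2

Expand |f|^2 and use orthogonality of {sin(nx), cos(mx)} on [-π, π]:
  ∫_{-π}^{π} sin(nx)^2 dx = π, ∫ cos(mx)^2 dx = π, and cross terms integrate to 0.
So ∫_{-π}^{π} f(x)^2 dx = 1^2 · π + 6^2 · π = (1 + 36)π.
Divide by 2π: (1 + 36)/2 = 37/2.
By Parseval, this equals Σ |c_n|^2.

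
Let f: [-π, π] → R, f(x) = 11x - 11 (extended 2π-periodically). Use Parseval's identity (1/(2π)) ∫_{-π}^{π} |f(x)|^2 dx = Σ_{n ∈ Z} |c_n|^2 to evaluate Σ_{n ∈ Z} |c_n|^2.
Σ |c_n|^2 = 121π^2/3 + 121

Expand and integrate term by term over [-π, π]:
  ∫ (11x)^2 dx = 121·(2π^3/3); ∫ 2·11·(-11)·x dx = 0 (odd integrand); ∫ (-11)^2 dx = 121·2π.
So (1/(2π)) ∫_{-π}^{π} (11x - 11)^2 dx = 121π^2/3 + 121 = 121π^2/3 + 121.
Parseval ⇒ Σ |c_n|^2 = 121π^2/3 + 121.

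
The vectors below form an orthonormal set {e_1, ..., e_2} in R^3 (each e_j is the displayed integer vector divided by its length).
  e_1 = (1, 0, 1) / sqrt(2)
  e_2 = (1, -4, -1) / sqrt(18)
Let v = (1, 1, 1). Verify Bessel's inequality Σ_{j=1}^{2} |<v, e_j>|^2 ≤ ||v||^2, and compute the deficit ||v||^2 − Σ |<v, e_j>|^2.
Σ |<v, e_j>|^2 = 26/9; ||v||^2 = 3; deficit = 1/9

Write each e_j = u_j / sqrt(<u_j, u_j>) where u_j is the displayed integer vector. Then <v, e_j> = <v, u_j> / sqrt(<u_j, u_j>), so |<v, e_j>|^2 = <v, u_j>^2 / <u_j, u_j>.
Coefficients: <v, e_1> = 2/sqrt(2), <v, e_2> = -4/sqrt(18).
Square and sum: Σ |<v, e_j>|^2 = 26/9.
Compute ||v||^2 = v·v = 3.
Deficit = 3 − 26/9 = 1/9 ≥ 0, confirming Bessel's inequality. (The deficit equals ||v − Σ <v,e_j> e_j||^2, the squared distance from v to span{e_j}.)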